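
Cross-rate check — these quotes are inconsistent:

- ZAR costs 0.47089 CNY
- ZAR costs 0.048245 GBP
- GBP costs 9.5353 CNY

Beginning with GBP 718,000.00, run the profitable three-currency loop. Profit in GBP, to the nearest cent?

Profitable loop is GBP → ZAR → CNY → GBP:
GBP 718,000.00 ÷ 0.048245 = ZAR 14,882,371.23
ZAR 14,882,371.23 × 0.47089 = CNY 7,007,959.79
CNY 7,007,959.79 ÷ 9.5353 = GBP 734,949.06
Profit = GBP 734,949.06 − GBP 718,000.00

Profit: GBP 16,949.06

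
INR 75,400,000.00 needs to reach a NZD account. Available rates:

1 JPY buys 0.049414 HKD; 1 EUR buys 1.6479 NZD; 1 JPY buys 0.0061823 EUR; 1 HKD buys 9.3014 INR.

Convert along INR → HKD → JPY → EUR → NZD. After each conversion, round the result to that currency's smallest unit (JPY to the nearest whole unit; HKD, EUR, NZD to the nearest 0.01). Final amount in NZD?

INR 75,400,000.00 ÷ 9.3014 = HKD 8,106,306.58
HKD 8,106,306.58 ÷ 0.049414 = JPY 164,048,783
JPY 164,048,783 × 0.0061823 = EUR 1,014,198.79
EUR 1,014,198.79 × 1.6479 = NZD 1,671,298.19

NZD 1,671,298.19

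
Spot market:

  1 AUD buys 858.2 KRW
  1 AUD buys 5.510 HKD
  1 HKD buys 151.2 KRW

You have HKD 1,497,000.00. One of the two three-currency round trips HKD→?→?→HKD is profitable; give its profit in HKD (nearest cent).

Profitable loop is HKD → AUD → KRW → HKD:
HKD 1,497,000.00 ÷ 5.510 = AUD 271,687.84
AUD 271,687.84 × 858.2 = KRW 233,162,505
KRW 233,162,505 ÷ 151.2 = HKD 1,542,080.06
Profit = HKD 1,542,080.06 − HKD 1,497,000.00

Profit: HKD 45,080.06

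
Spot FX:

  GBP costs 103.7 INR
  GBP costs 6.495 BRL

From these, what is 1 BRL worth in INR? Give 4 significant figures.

1 BRL ÷ 6.495 = 0.153965 GBP
0.153965 GBP × 103.7 = 15.9661 INR

BRL/INR = 15.97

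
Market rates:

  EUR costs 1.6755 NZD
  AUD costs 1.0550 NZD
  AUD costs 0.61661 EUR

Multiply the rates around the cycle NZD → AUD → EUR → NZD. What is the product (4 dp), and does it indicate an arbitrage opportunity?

Around NZD → AUD → EUR → NZD: 1 ÷ 1.0550 × 0.61661 × 1.6755 = 0.979270
Product < 1; profitable direction is NZD → EUR → AUD → NZD.

0.9793 (arbitrage exists)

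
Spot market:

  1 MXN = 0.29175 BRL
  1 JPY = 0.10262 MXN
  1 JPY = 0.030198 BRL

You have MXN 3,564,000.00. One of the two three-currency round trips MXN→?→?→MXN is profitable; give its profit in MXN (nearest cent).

Profitable loop is MXN → JPY → BRL → MXN:
MXN 3,564,000.00 ÷ 0.10262 = JPY 34,730,072
JPY 34,730,072 × 0.030198 = BRL 1,048,778.72
BRL 1,048,778.72 ÷ 0.29175 = MXN 3,594,785.66
Profit = MXN 3,594,785.66 − MXN 3,564,000.00

Profit: MXN 30,785.66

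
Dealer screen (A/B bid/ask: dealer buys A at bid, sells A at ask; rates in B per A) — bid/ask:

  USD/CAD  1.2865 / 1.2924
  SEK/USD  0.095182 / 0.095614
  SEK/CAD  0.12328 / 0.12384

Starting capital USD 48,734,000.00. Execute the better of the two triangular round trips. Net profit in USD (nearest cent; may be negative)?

Net result: USD -114,974.69 (no profitable arbitrage after spreads)

Best loop USD → SEK → CAD → USD:
USD 48,734,000.00 ÷ 0.095614 (buy SEK at ask) = SEK 509,695,232.92
SEK 509,695,232.92 × 0.12328 (sell SEK at bid) = CAD 62,835,228.31
CAD 62,835,228.31 ÷ 1.2924 (buy USD at ask) = USD 48,619,025.31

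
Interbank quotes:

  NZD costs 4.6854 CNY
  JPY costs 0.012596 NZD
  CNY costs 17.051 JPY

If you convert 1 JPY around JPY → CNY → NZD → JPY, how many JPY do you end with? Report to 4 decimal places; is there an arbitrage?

0.9937 (arbitrage exists)

Around JPY → CNY → NZD → JPY: 1 ÷ 17.051 ÷ 4.6854 ÷ 0.012596 = 0.993736
Product < 1; profitable direction is JPY → NZD → CNY → JPY.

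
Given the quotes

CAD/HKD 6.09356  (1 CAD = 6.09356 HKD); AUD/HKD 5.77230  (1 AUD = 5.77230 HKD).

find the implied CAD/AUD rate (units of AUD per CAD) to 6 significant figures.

CAD/AUD = 1.05566

1 CAD × 6.09356 = 6.09356 HKD
6.09356 HKD ÷ 5.77230 = 1.05566 AUD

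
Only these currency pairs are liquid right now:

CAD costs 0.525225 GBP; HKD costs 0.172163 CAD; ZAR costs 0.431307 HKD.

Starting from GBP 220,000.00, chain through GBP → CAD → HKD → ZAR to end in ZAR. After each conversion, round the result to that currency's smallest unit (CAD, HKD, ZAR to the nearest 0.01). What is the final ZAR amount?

GBP 220,000.00 ÷ 0.525225 = CAD 418,868.10
CAD 418,868.10 ÷ 0.172163 = HKD 2,432,973.98
HKD 2,432,973.98 ÷ 0.431307 = ZAR 5,640,933.21

ZAR 5,640,933.21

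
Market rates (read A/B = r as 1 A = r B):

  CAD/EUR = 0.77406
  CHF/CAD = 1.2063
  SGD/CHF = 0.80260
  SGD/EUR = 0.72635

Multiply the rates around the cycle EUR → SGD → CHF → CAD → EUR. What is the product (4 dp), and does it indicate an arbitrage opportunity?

1.0318 (arbitrage exists)

Around EUR → SGD → CHF → CAD → EUR: 1 ÷ 0.72635 × 0.80260 × 1.2063 × 0.77406 = 1.031771
Product > 1; profitable direction is EUR → SGD → CHF → CAD → EUR.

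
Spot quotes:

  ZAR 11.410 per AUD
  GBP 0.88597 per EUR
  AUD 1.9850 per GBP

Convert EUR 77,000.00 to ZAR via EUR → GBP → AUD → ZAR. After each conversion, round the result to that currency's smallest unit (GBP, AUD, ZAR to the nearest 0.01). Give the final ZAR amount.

EUR 77,000.00 × 0.88597 = GBP 68,219.69
GBP 68,219.69 × 1.9850 = AUD 135,416.08
AUD 135,416.08 × 11.410 = ZAR 1,545,097.47

ZAR 1,545,097.47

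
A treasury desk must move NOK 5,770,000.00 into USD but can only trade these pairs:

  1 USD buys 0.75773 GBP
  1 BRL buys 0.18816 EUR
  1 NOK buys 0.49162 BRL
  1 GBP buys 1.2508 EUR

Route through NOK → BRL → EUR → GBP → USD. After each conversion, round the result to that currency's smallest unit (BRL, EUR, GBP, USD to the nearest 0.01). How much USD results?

USD 563,158.05

NOK 5,770,000.00 × 0.49162 = BRL 2,836,647.40
BRL 2,836,647.40 × 0.18816 = EUR 533,743.57
EUR 533,743.57 ÷ 1.2508 = GBP 426,721.75
GBP 426,721.75 ÷ 0.75773 = USD 563,158.05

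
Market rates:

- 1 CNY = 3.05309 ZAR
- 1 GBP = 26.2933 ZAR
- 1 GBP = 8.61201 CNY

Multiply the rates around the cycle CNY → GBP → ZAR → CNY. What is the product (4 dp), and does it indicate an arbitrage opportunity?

Around CNY → GBP → ZAR → CNY: 1 ÷ 8.61201 × 26.2933 ÷ 3.05309 = 1.000002
Product ≈ 1 (deviation 0.000%, within rounding noise).

1.0000 (no arbitrage)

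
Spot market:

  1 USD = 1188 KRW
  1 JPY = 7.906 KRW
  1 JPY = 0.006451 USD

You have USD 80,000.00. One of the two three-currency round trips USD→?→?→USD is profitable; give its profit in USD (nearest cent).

Profitable loop is USD → JPY → KRW → USD:
USD 80,000.00 ÷ 0.006451 = JPY 12,401,178
JPY 12,401,178 × 7.906 = KRW 98,043,714
KRW 98,043,714 ÷ 1188 = USD 82,528.38
Profit = USD 82,528.38 − USD 80,000.00

Profit: USD 2,528.38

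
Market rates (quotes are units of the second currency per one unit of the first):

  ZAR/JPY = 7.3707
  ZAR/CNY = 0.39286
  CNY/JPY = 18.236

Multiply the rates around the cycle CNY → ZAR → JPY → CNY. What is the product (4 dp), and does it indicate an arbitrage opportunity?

Around CNY → ZAR → JPY → CNY: 1 ÷ 0.39286 × 7.3707 ÷ 18.236 = 1.028825
Product > 1; profitable direction is CNY → ZAR → JPY → CNY.

1.0288 (arbitrage exists)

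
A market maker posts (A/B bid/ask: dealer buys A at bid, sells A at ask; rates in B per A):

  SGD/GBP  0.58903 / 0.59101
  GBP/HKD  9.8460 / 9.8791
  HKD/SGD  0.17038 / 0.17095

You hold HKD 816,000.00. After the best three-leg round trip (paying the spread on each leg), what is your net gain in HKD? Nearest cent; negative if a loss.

Best loop HKD → GBP → SGD → HKD:
HKD 816,000.00 ÷ 9.8791 (buy GBP at ask) = GBP 82,598.62
GBP 82,598.62 ÷ 0.59101 (buy SGD at ask) = SGD 139,758.41
SGD 139,758.41 ÷ 0.17095 (buy HKD at ask) = HKD 817,539.68

Net profit: HKD 1,539.68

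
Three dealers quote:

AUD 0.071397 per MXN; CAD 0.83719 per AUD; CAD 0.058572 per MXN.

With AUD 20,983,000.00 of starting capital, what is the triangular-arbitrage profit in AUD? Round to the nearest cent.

Profitable loop is AUD → CAD → MXN → AUD:
AUD 20,983,000.00 × 0.83719 = CAD 17,566,757.77
CAD 17,566,757.77 ÷ 0.058572 = MXN 299,917,328.59
MXN 299,917,328.59 × 0.071397 = AUD 21,413,197.51
Profit = AUD 21,413,197.51 − AUD 20,983,000.00

Profit: AUD 430,197.51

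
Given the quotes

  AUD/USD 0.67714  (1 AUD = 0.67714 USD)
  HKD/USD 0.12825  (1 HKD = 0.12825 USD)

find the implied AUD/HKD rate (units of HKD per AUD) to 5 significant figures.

1 AUD × 0.67714 = 0.67714 USD
0.67714 USD ÷ 0.12825 = 5.27984 HKD

AUD/HKD = 5.2798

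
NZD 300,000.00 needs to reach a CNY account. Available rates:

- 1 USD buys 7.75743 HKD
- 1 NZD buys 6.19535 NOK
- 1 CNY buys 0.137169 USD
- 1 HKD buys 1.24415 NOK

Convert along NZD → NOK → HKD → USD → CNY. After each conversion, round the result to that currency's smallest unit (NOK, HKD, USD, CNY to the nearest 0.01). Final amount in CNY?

CNY 1,403,914.08

NZD 300,000.00 × 6.19535 = NOK 1,858,605.00
NOK 1,858,605.00 ÷ 1.24415 = HKD 1,493,875.34
HKD 1,493,875.34 ÷ 7.75743 = USD 192,573.49
USD 192,573.49 ÷ 0.137169 = CNY 1,403,914.08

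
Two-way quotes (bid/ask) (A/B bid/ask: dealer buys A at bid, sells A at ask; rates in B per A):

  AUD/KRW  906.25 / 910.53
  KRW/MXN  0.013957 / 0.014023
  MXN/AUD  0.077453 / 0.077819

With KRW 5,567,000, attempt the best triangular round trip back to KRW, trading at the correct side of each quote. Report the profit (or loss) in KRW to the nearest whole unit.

Best loop KRW → AUD → MXN → KRW:
KRW 5,567,000 ÷ 910.53 (buy AUD at ask) = AUD 6,114.02
AUD 6,114.02 ÷ 0.077819 (buy MXN at ask) = MXN 78,567.21
MXN 78,567.21 ÷ 0.014023 (buy KRW at ask) = KRW 5,602,739

Net profit: KRW 35,739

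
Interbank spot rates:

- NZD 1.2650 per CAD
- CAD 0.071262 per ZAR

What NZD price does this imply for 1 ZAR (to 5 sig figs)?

1 ZAR × 0.071262 = 0.071262 CAD
0.071262 CAD × 1.2650 = 0.0901464 NZD

ZAR/NZD = 0.090146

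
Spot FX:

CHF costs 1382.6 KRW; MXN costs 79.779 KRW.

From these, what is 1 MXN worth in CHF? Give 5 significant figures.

1 MXN × 79.779 = 79.779 KRW
79.779 KRW ÷ 1382.6 = 0.0577022 CHF

MXN/CHF = 0.057702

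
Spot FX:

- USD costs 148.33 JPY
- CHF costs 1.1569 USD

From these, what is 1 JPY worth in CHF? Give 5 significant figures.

JPY/CHF = 0.0058274

1 JPY ÷ 148.33 = 0.00674172 USD
0.00674172 USD ÷ 1.1569 = 0.0058274 CHF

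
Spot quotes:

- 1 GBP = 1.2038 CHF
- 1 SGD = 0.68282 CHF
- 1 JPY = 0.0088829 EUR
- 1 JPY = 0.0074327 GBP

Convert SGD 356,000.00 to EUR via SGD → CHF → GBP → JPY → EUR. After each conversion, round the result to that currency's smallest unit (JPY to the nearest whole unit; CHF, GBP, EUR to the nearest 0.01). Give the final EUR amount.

EUR 241,329.31

SGD 356,000.00 × 0.68282 = CHF 243,083.92
CHF 243,083.92 ÷ 1.2038 = GBP 201,930.49
GBP 201,930.49 ÷ 0.0074327 = JPY 27,167,852
JPY 27,167,852 × 0.0088829 = EUR 241,329.31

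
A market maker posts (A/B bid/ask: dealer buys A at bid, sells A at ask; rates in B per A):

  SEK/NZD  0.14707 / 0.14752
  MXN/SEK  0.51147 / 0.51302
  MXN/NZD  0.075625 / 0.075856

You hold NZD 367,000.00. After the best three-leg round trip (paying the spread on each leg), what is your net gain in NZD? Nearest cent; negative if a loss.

Net result: NZD -270.16 (no profitable arbitrage after spreads)

Best loop NZD → SEK → MXN → NZD:
NZD 367,000.00 ÷ 0.14752 (buy SEK at ask) = SEK 2,487,798.26
SEK 2,487,798.26 ÷ 0.51302 (buy MXN at ask) = MXN 4,849,320.23
MXN 4,849,320.23 × 0.075625 (sell MXN at bid) = NZD 366,729.84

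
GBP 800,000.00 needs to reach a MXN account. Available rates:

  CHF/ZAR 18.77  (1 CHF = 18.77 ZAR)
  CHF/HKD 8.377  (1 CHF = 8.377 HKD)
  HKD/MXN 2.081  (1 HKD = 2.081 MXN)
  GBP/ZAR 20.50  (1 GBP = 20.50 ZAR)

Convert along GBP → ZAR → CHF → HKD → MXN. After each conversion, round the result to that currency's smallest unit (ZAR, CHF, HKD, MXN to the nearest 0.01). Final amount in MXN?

GBP 800,000.00 × 20.50 = ZAR 16,400,000.00
ZAR 16,400,000.00 ÷ 18.77 = CHF 873,734.68
CHF 873,734.68 × 8.377 = HKD 7,319,275.41
HKD 7,319,275.41 × 2.081 = MXN 15,231,412.13

MXN 15,231,412.13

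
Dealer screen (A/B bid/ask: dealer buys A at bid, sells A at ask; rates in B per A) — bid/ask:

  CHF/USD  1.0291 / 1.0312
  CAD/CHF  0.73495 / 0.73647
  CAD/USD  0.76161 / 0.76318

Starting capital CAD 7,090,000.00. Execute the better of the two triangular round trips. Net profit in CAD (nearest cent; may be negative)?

Net profit: CAD 20,185.12

Best loop CAD → USD → CHF → CAD:
CAD 7,090,000.00 × 0.76161 (sell CAD at bid) = USD 5,399,814.90
USD 5,399,814.90 ÷ 1.0312 (buy CHF at ask) = CHF 5,236,438.03
CHF 5,236,438.03 ÷ 0.73647 (buy CAD at ask) = CAD 7,110,185.12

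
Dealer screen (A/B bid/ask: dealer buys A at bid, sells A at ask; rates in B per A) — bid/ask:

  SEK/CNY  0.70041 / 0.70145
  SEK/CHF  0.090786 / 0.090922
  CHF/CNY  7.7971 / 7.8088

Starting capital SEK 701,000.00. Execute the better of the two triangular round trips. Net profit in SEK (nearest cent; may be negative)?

Best loop SEK → CHF → CNY → SEK:
SEK 701,000.00 × 0.090786 (sell SEK at bid) = CHF 63,640.99
CHF 63,640.99 × 7.7971 (sell CHF at bid) = CNY 496,215.13
CNY 496,215.13 ÷ 0.70145 (buy SEK at ask) = SEK 707,413.40

Net profit: SEK 6,413.40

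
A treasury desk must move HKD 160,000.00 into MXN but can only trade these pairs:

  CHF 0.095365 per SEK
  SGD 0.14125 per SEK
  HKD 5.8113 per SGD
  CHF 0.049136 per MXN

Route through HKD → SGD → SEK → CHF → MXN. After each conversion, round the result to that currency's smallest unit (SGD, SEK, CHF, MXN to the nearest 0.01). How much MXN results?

MXN 378,309.79

HKD 160,000.00 ÷ 5.8113 = SGD 27,532.57
SGD 27,532.57 ÷ 0.14125 = SEK 194,920.85
SEK 194,920.85 × 0.095365 = CHF 18,588.63
CHF 18,588.63 ÷ 0.049136 = MXN 378,309.79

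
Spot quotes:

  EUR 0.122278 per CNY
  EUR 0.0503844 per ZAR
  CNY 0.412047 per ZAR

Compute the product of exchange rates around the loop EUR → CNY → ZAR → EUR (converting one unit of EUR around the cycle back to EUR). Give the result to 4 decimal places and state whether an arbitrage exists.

1.0000 (no arbitrage)

Around EUR → CNY → ZAR → EUR: 1 ÷ 0.122278 ÷ 0.412047 × 0.0503844 = 1.000002
Product ≈ 1 (deviation 0.000%, within rounding noise).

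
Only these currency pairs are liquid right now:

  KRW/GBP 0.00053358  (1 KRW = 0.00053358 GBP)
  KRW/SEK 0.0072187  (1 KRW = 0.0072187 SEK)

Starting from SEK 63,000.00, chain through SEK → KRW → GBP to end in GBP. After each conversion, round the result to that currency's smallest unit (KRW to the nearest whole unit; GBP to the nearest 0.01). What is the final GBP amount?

SEK 63,000.00 ÷ 0.0072187 = KRW 8,727,333
KRW 8,727,333 × 0.00053358 = GBP 4,656.73

GBP 4,656.73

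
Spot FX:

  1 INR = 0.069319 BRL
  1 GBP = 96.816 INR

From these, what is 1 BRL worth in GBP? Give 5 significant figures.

BRL/GBP = 0.14900

1 BRL ÷ 0.069319 = 14.4261 INR
14.4261 INR ÷ 96.816 = 0.149005 GBP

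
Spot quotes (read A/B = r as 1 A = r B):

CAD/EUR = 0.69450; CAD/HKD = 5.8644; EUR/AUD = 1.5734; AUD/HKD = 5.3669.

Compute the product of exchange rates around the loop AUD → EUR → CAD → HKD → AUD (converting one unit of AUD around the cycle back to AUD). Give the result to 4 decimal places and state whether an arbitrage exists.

Around AUD → EUR → CAD → HKD → AUD: 1 ÷ 1.5734 ÷ 0.69450 × 5.8644 ÷ 5.3669 = 0.999974
Product ≈ 1 (deviation 0.003%, within rounding noise).

1.0000 (no arbitrage)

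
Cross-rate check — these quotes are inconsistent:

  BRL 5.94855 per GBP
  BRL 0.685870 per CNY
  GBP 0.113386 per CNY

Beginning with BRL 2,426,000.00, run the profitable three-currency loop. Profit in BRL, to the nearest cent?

Profitable loop is BRL → GBP → CNY → BRL:
BRL 2,426,000.00 ÷ 5.94855 = GBP 407,830.48
GBP 407,830.48 ÷ 0.113386 = CNY 3,596,832.76
CNY 3,596,832.76 × 0.685870 = BRL 2,466,959.69
Profit = BRL 2,466,959.69 − BRL 2,426,000.00

Profit: BRL 40,959.69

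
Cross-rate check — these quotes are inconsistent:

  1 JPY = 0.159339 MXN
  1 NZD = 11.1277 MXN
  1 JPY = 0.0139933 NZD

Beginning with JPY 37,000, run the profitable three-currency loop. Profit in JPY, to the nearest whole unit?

Profit: JPY 862

Profitable loop is JPY → MXN → NZD → JPY:
JPY 37,000 × 0.159339 = MXN 5,895.54
MXN 5,895.54 ÷ 11.1277 = NZD 529.81
NZD 529.81 ÷ 0.0139933 = JPY 37,862
Profit = JPY 37,862 − JPY 37,000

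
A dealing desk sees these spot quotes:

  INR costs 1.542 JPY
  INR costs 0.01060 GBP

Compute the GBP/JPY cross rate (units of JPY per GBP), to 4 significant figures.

GBP/JPY = 145.5

1 GBP ÷ 0.01060 = 94.3396 INR
94.3396 INR × 1.542 = 145.472 JPY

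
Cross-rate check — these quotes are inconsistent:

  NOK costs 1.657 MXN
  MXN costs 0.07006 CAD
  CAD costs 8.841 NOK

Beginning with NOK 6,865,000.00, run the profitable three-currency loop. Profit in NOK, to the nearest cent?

Profitable loop is NOK → MXN → CAD → NOK:
NOK 6,865,000.00 × 1.657 = MXN 11,375,305.00
MXN 11,375,305.00 × 0.07006 = CAD 796,953.87
CAD 796,953.87 × 8.841 = NOK 7,045,869.15
Profit = NOK 7,045,869.15 − NOK 6,865,000.00

Profit: NOK 180,869.15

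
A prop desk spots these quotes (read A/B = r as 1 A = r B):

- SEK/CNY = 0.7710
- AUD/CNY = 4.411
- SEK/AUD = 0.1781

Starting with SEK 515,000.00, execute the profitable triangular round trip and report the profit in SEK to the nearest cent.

Profit: SEK 9,751.67

Profitable loop is SEK → AUD → CNY → SEK:
SEK 515,000.00 × 0.1781 = AUD 91,721.50
AUD 91,721.50 × 4.411 = CNY 404,583.54
CNY 404,583.54 ÷ 0.7710 = SEK 524,751.67
Profit = SEK 524,751.67 − SEK 515,000.00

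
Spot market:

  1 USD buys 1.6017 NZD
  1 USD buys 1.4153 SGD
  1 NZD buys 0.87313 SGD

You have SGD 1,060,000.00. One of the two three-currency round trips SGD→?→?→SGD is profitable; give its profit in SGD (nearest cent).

Profitable loop is SGD → NZD → USD → SGD:
SGD 1,060,000.00 ÷ 0.87313 = NZD 1,214,023.11
NZD 1,214,023.11 ÷ 1.6017 = USD 757,959.11
USD 757,959.11 × 1.4153 = SGD 1,072,739.53
Profit = SGD 1,072,739.53 − SGD 1,060,000.00

Profit: SGD 12,739.53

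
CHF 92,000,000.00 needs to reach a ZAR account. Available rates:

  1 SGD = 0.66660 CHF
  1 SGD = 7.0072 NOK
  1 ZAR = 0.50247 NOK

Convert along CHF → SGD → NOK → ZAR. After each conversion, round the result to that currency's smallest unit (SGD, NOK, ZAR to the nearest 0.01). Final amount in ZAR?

ZAR 1,924,672,734.75

CHF 92,000,000.00 ÷ 0.66660 = SGD 138,013,801.38
SGD 138,013,801.38 × 7.0072 = NOK 967,090,309.03
NOK 967,090,309.03 ÷ 0.50247 = ZAR 1,924,672,734.75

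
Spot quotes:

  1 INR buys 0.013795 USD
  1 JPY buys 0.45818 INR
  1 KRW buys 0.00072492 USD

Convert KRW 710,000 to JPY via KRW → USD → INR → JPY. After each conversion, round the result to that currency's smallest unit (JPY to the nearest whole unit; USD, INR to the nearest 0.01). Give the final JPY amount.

JPY 81,431

KRW 710,000 × 0.00072492 = USD 514.69
USD 514.69 ÷ 0.013795 = INR 37,309.89
INR 37,309.89 ÷ 0.45818 = JPY 81,431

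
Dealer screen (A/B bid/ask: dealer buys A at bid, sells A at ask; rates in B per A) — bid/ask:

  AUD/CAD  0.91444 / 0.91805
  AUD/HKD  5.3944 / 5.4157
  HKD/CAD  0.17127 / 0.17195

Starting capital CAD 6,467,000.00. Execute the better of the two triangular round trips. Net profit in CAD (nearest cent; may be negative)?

Best loop CAD → AUD → HKD → CAD:
CAD 6,467,000.00 ÷ 0.91805 (buy AUD at ask) = AUD 7,044,278.63
AUD 7,044,278.63 × 5.3944 (sell AUD at bid) = HKD 37,999,656.66
HKD 37,999,656.66 × 0.17127 (sell HKD at bid) = CAD 6,508,201.20

Net profit: CAD 41,201.20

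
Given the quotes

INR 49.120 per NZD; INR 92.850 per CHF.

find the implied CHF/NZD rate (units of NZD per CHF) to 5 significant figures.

1 CHF × 92.850 = 92.85 INR
92.85 INR ÷ 49.120 = 1.89027 NZD

CHF/NZD = 1.8903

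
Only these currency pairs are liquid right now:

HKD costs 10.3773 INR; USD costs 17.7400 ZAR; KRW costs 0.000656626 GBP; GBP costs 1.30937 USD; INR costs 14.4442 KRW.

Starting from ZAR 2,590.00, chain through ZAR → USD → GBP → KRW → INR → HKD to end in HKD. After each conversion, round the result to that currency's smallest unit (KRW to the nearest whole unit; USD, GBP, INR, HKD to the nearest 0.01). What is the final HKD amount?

ZAR 2,590.00 ÷ 17.7400 = USD 146.00
USD 146.00 ÷ 1.30937 = GBP 111.50
GBP 111.50 ÷ 0.000656626 = KRW 169,807
KRW 169,807 ÷ 14.4442 = INR 11,756.07
INR 11,756.07 ÷ 10.3773 = HKD 1,132.86

HKD 1,132.86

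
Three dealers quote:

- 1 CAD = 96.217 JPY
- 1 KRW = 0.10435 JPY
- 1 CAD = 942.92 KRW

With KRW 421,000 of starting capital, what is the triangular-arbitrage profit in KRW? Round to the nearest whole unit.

Profitable loop is KRW → JPY → CAD → KRW:
KRW 421,000 × 0.10435 = JPY 43,931
JPY 43,931 ÷ 96.217 = CAD 456.59
CAD 456.59 × 942.92 = KRW 430,524
Profit = KRW 430,524 − KRW 421,000

Profit: KRW 9,524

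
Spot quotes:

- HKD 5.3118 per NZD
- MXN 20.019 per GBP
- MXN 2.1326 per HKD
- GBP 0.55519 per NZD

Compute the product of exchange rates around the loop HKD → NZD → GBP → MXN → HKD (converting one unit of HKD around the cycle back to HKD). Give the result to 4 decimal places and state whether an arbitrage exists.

0.9811 (arbitrage exists)

Around HKD → NZD → GBP → MXN → HKD: 1 ÷ 5.3118 × 0.55519 × 20.019 ÷ 2.1326 = 0.981144
Product < 1; profitable direction is HKD → MXN → GBP → NZD → HKD.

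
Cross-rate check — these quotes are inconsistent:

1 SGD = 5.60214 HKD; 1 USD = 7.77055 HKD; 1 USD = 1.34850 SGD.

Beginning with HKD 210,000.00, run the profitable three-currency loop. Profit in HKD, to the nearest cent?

Profit: HKD 6,006.16

Profitable loop is HKD → SGD → USD → HKD:
HKD 210,000.00 ÷ 5.60214 = SGD 37,485.68
SGD 37,485.68 ÷ 1.34850 = USD 27,798.05
USD 27,798.05 × 7.77055 = HKD 216,006.16
Profit = HKD 216,006.16 − HKD 210,000.00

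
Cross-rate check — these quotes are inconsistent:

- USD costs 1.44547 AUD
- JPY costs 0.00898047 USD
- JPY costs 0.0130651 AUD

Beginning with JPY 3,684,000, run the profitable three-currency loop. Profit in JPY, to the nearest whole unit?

Profit: JPY 23,868

Profitable loop is JPY → AUD → USD → JPY:
JPY 3,684,000 × 0.0130651 = AUD 48,131.83
AUD 48,131.83 ÷ 1.44547 = USD 33,298.39
USD 33,298.39 ÷ 0.00898047 = JPY 3,707,868
Profit = JPY 3,707,868 − JPY 3,684,000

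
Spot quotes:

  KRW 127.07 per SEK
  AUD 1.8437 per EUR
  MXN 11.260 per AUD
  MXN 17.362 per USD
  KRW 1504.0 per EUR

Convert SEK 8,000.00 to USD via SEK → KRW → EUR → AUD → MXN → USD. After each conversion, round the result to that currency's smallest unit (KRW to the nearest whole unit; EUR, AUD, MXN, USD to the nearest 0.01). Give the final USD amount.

SEK 8,000.00 × 127.07 = KRW 1,016,560
KRW 1,016,560 ÷ 1504.0 = EUR 675.90
EUR 675.90 × 1.8437 = AUD 1,246.16
AUD 1,246.16 × 11.260 = MXN 14,031.76
MXN 14,031.76 ÷ 17.362 = USD 808.19

USD 808.19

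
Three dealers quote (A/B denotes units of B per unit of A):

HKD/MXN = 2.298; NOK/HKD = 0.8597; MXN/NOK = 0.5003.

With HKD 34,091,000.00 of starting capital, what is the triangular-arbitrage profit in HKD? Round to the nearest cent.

Profit: HKD 400,516.27

Profitable loop is HKD → NOK → MXN → HKD:
HKD 34,091,000.00 ÷ 0.8597 = NOK 39,654,530.65
NOK 39,654,530.65 ÷ 0.5003 = MXN 79,261,504.40
MXN 79,261,504.40 ÷ 2.298 = HKD 34,491,516.27
Profit = HKD 34,491,516.27 − HKD 34,091,000.00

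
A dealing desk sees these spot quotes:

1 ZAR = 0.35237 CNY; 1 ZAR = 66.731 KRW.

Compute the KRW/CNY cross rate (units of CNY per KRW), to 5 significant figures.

1 KRW ÷ 66.731 = 0.0149855 ZAR
0.0149855 ZAR × 0.35237 = 0.00528045 CNY

KRW/CNY = 0.0052805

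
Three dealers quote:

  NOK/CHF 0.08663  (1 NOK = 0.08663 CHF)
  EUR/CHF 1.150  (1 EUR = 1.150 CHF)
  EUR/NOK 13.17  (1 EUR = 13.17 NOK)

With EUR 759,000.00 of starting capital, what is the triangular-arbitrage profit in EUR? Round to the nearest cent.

Profitable loop is EUR → CHF → NOK → EUR:
EUR 759,000.00 × 1.150 = CHF 872,850.00
CHF 872,850.00 ÷ 0.08663 = NOK 10,075,608.91
NOK 10,075,608.91 ÷ 13.17 = EUR 765,042.44
Profit = EUR 765,042.44 − EUR 759,000.00

Profit: EUR 6,042.44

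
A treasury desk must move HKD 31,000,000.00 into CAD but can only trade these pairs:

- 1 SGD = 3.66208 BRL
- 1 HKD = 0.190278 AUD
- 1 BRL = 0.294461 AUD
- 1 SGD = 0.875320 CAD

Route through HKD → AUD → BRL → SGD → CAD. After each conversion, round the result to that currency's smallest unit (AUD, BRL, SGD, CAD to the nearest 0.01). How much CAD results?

CAD 4,788,081.27

HKD 31,000,000.00 × 0.190278 = AUD 5,898,618.00
AUD 5,898,618.00 ÷ 0.294461 = BRL 20,031,915.94
BRL 20,031,915.94 ÷ 3.66208 = SGD 5,470,092.39
SGD 5,470,092.39 × 0.875320 = CAD 4,788,081.27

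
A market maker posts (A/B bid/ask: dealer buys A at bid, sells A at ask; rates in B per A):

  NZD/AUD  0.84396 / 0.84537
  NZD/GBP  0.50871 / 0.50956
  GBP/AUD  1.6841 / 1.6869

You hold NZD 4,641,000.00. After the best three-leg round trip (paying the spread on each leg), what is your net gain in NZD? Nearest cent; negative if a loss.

Best loop NZD → GBP → AUD → NZD:
NZD 4,641,000.00 × 0.50871 (sell NZD at bid) = GBP 2,360,923.11
GBP 2,360,923.11 × 1.6841 (sell GBP at bid) = AUD 3,976,030.61
AUD 3,976,030.61 ÷ 0.84537 (buy NZD at ask) = NZD 4,703,302.23

Net profit: NZD 62,302.23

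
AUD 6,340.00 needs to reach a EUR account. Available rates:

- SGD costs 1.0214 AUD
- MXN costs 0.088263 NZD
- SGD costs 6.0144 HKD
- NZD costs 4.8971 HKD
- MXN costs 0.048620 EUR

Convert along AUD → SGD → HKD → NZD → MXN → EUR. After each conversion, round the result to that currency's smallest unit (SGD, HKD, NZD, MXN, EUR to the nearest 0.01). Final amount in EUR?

EUR 4,199.36

AUD 6,340.00 ÷ 1.0214 = SGD 6,207.17
SGD 6,207.17 × 6.0144 = HKD 37,332.40
HKD 37,332.40 ÷ 4.8971 = NZD 7,623.37
NZD 7,623.37 ÷ 0.088263 = MXN 86,371.07
MXN 86,371.07 × 0.048620 = EUR 4,199.36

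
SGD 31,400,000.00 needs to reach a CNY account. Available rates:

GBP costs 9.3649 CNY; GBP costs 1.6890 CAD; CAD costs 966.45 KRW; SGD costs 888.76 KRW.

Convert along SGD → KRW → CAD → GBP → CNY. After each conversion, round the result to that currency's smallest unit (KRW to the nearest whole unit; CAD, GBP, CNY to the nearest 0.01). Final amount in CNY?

CNY 160,106,237.81

SGD 31,400,000.00 × 888.76 = KRW 27,907,064,000
KRW 27,907,064,000 ÷ 966.45 = CAD 28,875,848.72
CAD 28,875,848.72 ÷ 1.6890 = GBP 17,096,417.24
GBP 17,096,417.24 × 9.3649 = CNY 160,106,237.81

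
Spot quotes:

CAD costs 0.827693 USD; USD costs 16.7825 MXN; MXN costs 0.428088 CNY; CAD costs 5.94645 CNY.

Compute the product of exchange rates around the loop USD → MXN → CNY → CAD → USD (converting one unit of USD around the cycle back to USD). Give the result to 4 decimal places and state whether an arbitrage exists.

1.0000 (no arbitrage)

Around USD → MXN → CNY → CAD → USD: 1 × 16.7825 × 0.428088 ÷ 5.94645 × 0.827693 = 1.000003
Product ≈ 1 (deviation 0.000%, within rounding noise).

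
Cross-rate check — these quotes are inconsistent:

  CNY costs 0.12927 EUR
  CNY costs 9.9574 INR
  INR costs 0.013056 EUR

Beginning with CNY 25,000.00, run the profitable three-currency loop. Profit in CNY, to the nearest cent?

Profit: CNY 141.92

Profitable loop is CNY → INR → EUR → CNY:
CNY 25,000.00 × 9.9574 = INR 248,935.00
INR 248,935.00 × 0.013056 = EUR 3,250.10
EUR 3,250.10 ÷ 0.12927 = CNY 25,141.92
Profit = CNY 25,141.92 − CNY 25,000.00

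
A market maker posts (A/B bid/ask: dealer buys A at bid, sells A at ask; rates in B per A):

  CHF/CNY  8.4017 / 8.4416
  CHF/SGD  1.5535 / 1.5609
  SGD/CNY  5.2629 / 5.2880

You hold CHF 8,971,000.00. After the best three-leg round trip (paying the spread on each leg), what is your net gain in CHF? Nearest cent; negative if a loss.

Net profit: CHF 160,486.88

Best loop CHF → CNY → SGD → CHF:
CHF 8,971,000.00 × 8.4017 (sell CHF at bid) = CNY 75,371,650.70
CNY 75,371,650.70 ÷ 5.2880 (buy SGD at ask) = SGD 14,253,337.88
SGD 14,253,337.88 ÷ 1.5609 (buy CHF at ask) = CHF 9,131,486.88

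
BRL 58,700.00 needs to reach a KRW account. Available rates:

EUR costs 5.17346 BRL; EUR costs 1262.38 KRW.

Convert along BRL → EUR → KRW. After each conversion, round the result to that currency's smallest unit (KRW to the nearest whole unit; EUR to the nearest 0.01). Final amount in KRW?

KRW 14,323,431

BRL 58,700.00 ÷ 5.17346 = EUR 11,346.37
EUR 11,346.37 × 1262.38 = KRW 14,323,431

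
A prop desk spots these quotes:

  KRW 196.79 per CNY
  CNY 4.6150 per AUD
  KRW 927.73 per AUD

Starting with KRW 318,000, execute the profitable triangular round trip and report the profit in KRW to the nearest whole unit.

Profit: KRW 6,843

Profitable loop is KRW → CNY → AUD → KRW:
KRW 318,000 ÷ 196.79 = CNY 1,615.94
CNY 1,615.94 ÷ 4.6150 = AUD 350.15
AUD 350.15 × 927.73 = KRW 324,843
Profit = KRW 324,843 − KRW 318,000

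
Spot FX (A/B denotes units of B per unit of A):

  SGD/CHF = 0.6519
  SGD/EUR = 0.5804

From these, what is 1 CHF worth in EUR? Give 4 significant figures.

CHF/EUR = 0.8903

1 CHF ÷ 0.6519 = 1.53398 SGD
1.53398 SGD × 0.5804 = 0.890321 EUR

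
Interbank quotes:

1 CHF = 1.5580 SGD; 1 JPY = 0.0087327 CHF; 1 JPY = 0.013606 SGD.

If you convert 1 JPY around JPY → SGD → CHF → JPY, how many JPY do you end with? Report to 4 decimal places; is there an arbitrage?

1.0000 (no arbitrage)

Around JPY → SGD → CHF → JPY: 1 × 0.013606 ÷ 1.5580 ÷ 0.0087327 = 1.000033
Product ≈ 1 (deviation 0.003%, within rounding noise).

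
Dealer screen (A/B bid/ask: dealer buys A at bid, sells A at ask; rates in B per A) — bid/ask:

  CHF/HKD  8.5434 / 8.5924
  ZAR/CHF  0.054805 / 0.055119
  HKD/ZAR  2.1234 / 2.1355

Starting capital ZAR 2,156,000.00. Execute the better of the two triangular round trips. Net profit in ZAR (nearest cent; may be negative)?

Net result: ZAR -12,460.49 (no profitable arbitrage after spreads)

Best loop ZAR → CHF → HKD → ZAR:
ZAR 2,156,000.00 × 0.054805 (sell ZAR at bid) = CHF 118,159.58
CHF 118,159.58 × 8.5434 (sell CHF at bid) = HKD 1,009,484.56
HKD 1,009,484.56 × 2.1234 (sell HKD at bid) = ZAR 2,143,539.51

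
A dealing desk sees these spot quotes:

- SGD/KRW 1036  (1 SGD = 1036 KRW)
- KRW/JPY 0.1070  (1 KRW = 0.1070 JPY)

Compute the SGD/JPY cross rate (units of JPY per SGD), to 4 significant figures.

SGD/JPY = 110.9

1 SGD × 1036 = 1036 KRW
1036 KRW × 0.1070 = 110.852 JPY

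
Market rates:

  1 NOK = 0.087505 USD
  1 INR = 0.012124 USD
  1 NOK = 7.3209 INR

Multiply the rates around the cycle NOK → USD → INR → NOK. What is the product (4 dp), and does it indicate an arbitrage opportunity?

0.9859 (arbitrage exists)

Around NOK → USD → INR → NOK: 1 × 0.087505 ÷ 0.012124 ÷ 7.3209 = 0.985876
Product < 1; profitable direction is NOK → INR → USD → NOK.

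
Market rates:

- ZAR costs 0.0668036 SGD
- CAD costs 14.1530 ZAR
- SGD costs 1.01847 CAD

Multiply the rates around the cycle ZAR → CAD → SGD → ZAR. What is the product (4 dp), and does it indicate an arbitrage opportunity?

1.0385 (arbitrage exists)

Around ZAR → CAD → SGD → ZAR: 1 ÷ 14.1530 ÷ 1.01847 ÷ 0.0668036 = 1.038493
Product > 1; profitable direction is ZAR → CAD → SGD → ZAR.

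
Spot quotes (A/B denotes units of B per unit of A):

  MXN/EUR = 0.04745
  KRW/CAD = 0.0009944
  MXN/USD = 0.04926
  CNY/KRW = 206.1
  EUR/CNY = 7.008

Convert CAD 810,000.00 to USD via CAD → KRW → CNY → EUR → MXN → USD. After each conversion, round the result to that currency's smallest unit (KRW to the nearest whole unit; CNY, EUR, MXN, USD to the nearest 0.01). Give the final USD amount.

CAD 810,000.00 ÷ 0.0009944 = KRW 814,561,545
KRW 814,561,545 ÷ 206.1 = CNY 3,952,263.68
CNY 3,952,263.68 ÷ 7.008 = EUR 563,964.57
EUR 563,964.57 ÷ 0.04745 = MXN 11,885,449.32
MXN 11,885,449.32 × 0.04926 = USD 585,477.23

USD 585,477.23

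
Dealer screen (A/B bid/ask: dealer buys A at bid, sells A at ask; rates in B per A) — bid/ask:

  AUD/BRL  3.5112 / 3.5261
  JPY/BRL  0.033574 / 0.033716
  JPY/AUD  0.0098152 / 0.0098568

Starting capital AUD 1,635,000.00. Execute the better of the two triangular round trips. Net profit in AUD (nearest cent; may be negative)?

Net profit: AUD 36,230.81

Best loop AUD → BRL → JPY → AUD:
AUD 1,635,000.00 × 3.5112 (sell AUD at bid) = BRL 5,740,812.00
BRL 5,740,812.00 ÷ 0.033716 (buy JPY at ask) = JPY 170,269,664
JPY 170,269,664 × 0.0098152 (sell JPY at bid) = AUD 1,671,230.81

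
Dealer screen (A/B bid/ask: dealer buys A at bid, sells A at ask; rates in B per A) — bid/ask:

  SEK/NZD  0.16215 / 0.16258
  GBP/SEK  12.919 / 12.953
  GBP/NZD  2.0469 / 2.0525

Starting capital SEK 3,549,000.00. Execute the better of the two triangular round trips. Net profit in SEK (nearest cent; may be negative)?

Net profit: SEK 73,168.79

Best loop SEK → NZD → GBP → SEK:
SEK 3,549,000.00 × 0.16215 (sell SEK at bid) = NZD 575,470.35
NZD 575,470.35 ÷ 2.0525 (buy GBP at ask) = GBP 280,375.32
GBP 280,375.32 × 12.919 (sell GBP at bid) = SEK 3,622,168.79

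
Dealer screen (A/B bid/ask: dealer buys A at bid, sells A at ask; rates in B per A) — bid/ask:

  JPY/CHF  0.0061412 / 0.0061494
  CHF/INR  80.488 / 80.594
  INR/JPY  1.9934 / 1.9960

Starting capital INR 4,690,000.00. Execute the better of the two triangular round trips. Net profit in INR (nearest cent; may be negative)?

Best loop INR → CHF → JPY → INR:
INR 4,690,000.00 ÷ 80.594 (buy CHF at ask) = CHF 58,192.92
CHF 58,192.92 ÷ 0.0061494 (buy JPY at ask) = JPY 9,463,186
JPY 9,463,186 ÷ 1.9960 (buy INR at ask) = INR 4,741,075.28

Net profit: INR 51,075.28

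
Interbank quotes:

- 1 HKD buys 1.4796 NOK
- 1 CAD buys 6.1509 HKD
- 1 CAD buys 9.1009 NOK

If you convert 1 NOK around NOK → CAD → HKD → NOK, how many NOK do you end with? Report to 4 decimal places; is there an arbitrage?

1.0000 (no arbitrage)

Around NOK → CAD → HKD → NOK: 1 ÷ 9.1009 × 6.1509 × 1.4796 = 0.999997
Product ≈ 1 (deviation 0.000%, within rounding noise).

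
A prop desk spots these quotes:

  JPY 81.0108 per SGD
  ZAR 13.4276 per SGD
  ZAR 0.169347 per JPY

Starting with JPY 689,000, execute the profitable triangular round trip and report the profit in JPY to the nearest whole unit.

Profitable loop is JPY → ZAR → SGD → JPY:
JPY 689,000 × 0.169347 = ZAR 116,680.08
ZAR 116,680.08 ÷ 13.4276 = SGD 8,689.57
SGD 8,689.57 × 81.0108 = JPY 703,949
Profit = JPY 703,949 − JPY 689,000

Profit: JPY 14,949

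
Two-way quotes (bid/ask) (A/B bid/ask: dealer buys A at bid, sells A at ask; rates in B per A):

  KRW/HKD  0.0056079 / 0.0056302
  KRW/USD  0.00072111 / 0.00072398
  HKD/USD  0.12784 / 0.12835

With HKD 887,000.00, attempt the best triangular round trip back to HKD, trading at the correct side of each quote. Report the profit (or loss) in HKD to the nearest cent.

Best loop HKD → KRW → USD → HKD:
HKD 887,000.00 ÷ 0.0056302 (buy KRW at ask) = KRW 157,543,249
KRW 157,543,249 × 0.00072111 (sell KRW at bid) = USD 113,606.01
USD 113,606.01 ÷ 0.12835 (buy HKD at ask) = HKD 885,126.70

Net result: HKD -1,873.30 (no profitable arbitrage after spreads)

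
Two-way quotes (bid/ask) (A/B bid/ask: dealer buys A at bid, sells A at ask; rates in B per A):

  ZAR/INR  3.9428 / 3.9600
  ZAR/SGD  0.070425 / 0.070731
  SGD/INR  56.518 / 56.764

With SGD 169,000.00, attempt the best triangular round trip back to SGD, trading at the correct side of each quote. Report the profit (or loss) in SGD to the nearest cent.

Best loop SGD → INR → ZAR → SGD:
SGD 169,000.00 × 56.518 (sell SGD at bid) = INR 9,551,542.00
INR 9,551,542.00 ÷ 3.9600 (buy ZAR at ask) = ZAR 2,412,005.56
ZAR 2,412,005.56 × 0.070425 (sell ZAR at bid) = SGD 169,865.49

Net profit: SGD 865.49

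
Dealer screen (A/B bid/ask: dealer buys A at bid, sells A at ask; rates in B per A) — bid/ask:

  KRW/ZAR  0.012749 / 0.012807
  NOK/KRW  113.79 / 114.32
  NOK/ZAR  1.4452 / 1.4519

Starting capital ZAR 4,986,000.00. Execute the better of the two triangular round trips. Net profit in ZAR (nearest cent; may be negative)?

Best loop ZAR → NOK → KRW → ZAR:
ZAR 4,986,000.00 ÷ 1.4519 (buy NOK at ask) = NOK 3,434,120.81
NOK 3,434,120.81 × 113.79 (sell NOK at bid) = KRW 390,768,607
KRW 390,768,607 × 0.012749 (sell KRW at bid) = ZAR 4,981,908.97

Net result: ZAR -4,091.03 (no profitable arbitrage after spreads)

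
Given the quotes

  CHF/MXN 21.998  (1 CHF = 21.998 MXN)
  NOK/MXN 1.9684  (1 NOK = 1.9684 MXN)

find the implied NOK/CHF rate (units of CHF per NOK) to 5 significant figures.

1 NOK × 1.9684 = 1.9684 MXN
1.9684 MXN ÷ 21.998 = 0.0894809 CHF

NOK/CHF = 0.089481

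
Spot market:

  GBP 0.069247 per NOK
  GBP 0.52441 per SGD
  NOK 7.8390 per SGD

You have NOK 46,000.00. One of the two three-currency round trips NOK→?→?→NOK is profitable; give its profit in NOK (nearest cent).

Profitable loop is NOK → GBP → SGD → NOK:
NOK 46,000.00 × 0.069247 = GBP 3,185.36
GBP 3,185.36 ÷ 0.52441 = SGD 6,074.18
SGD 6,074.18 × 7.8390 = NOK 47,615.52
Profit = NOK 47,615.52 − NOK 46,000.00

Profit: NOK 1,615.52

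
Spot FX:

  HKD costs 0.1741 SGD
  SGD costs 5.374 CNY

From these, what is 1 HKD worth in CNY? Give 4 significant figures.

HKD/CNY = 0.9356

1 HKD × 0.1741 = 0.1741 SGD
0.1741 SGD × 5.374 = 0.935613 CNY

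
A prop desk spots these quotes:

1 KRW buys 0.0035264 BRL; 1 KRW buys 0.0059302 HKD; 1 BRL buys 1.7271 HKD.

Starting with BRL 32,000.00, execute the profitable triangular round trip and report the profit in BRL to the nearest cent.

Profitable loop is BRL → HKD → KRW → BRL:
BRL 32,000.00 × 1.7271 = HKD 55,267.20
HKD 55,267.20 ÷ 0.0059302 = KRW 9,319,618
KRW 9,319,618 × 0.0035264 = BRL 32,864.70
Profit = BRL 32,864.70 − BRL 32,000.00

Profit: BRL 864.70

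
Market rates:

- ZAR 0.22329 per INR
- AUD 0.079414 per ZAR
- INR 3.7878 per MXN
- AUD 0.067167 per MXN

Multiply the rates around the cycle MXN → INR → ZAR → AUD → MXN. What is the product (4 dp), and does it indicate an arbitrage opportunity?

1.0000 (no arbitrage)

Around MXN → INR → ZAR → AUD → MXN: 1 × 3.7878 × 0.22329 × 0.079414 ÷ 0.067167 = 0.999994
Product ≈ 1 (deviation 0.001%, within rounding noise).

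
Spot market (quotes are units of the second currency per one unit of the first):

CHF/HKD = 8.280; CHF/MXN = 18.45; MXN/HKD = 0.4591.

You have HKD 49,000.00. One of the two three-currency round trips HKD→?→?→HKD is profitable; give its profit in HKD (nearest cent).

Profitable loop is HKD → CHF → MXN → HKD:
HKD 49,000.00 ÷ 8.280 = CHF 5,917.87
CHF 5,917.87 × 18.45 = MXN 109,184.78
MXN 109,184.78 × 0.4591 = HKD 50,126.73
Profit = HKD 50,126.73 − HKD 49,000.00

Profit: HKD 1,126.73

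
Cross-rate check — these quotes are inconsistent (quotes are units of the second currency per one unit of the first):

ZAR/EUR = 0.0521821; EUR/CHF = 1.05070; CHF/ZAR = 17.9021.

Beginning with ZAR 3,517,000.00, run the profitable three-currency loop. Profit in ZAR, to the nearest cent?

Profitable loop is ZAR → CHF → EUR → ZAR:
ZAR 3,517,000.00 ÷ 17.9021 = CHF 196,457.40
CHF 196,457.40 ÷ 1.05070 = EUR 186,977.63
EUR 186,977.63 ÷ 0.0521821 = ZAR 3,583,175.70
Profit = ZAR 3,583,175.70 − ZAR 3,517,000.00

Profit: ZAR 66,175.70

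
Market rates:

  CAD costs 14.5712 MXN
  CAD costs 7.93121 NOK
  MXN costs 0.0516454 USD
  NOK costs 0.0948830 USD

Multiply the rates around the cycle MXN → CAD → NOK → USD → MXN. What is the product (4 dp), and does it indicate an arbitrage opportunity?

Around MXN → CAD → NOK → USD → MXN: 1 ÷ 14.5712 × 7.93121 × 0.0948830 ÷ 0.0516454 = 1.000002
Product ≈ 1 (deviation 0.000%, within rounding noise).

1.0000 (no arbitrage)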